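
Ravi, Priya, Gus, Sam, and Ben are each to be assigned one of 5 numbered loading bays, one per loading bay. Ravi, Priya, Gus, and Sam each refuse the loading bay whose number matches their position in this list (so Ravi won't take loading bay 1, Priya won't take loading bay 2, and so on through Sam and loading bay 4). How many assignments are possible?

53

Let Aᵢ (for 1 ≤ i ≤ 4) be the placements that put person i in their forbidden loading bay. Any j of these fix j positions, leaving (5−j)! ways to fill the rest, and there are C(4,j) ways to pick which j.
By inclusion–exclusion, the number of valid placements is Σ_{j=0}^{4} (−1)^j C(4,j)·(5−j)!.
Computing: 120 − 96 + 36 − 8 + 1 = 53.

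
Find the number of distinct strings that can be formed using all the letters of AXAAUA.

30

Letter multiplicities in AXAAUA: A×4, U×1, X×1.
Dividing 6! = 720 by 4! = 24 for the repeated letters gives 30.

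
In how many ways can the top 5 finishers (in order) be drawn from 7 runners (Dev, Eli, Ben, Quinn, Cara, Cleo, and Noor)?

2520

There are 7 choices for 1st place, 6 for 2nd, and so on down to 3 for position 5.
That gives 7 × 6 × 5 × 4 × 3 = 2520.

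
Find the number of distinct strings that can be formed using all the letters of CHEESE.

120

Letter multiplicities in CHEESE: C×1, E×3, H×1, S×1.
So there are 6! / (3!) = 120 distinguishable arrangements.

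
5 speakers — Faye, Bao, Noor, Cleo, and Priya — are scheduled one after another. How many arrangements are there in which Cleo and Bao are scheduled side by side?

48

Glue Cleo and Bao into one block (2 internal orders), leaving 4 units to arrange in a row.
That gives 2 × 4! = 2 × 24 = 48.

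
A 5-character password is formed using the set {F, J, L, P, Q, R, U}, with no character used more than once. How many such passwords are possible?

Choose and order 5 of the 7 symbols: the first character has 7 options, the next 6, and so on down to 3.
7 × 6 × 5 × 4 × 3 = 2520.

2520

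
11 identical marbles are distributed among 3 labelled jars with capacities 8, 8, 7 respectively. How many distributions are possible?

Without the upper bounds there are C(13,2) = 78 ways to split 11 among 3 jars.
Subtract solutions that violate a single cap (substitute x_i' = x_i − (cap_i+1)): x_1 ≥ 9 gives C(4,2) = 6; x_2 ≥ 9 gives C(4,2) = 6; x_3 ≥ 8 gives C(5,2) = 10. Together 22.
No two caps can be exceeded simultaneously, so the pair terms are all 0.
By inclusion–exclusion the count is 78 − 22 + 0 = 56.

56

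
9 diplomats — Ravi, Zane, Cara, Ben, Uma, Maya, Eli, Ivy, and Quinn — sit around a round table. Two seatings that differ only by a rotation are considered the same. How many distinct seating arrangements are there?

Fix one person's seat to break rotational symmetry; the remaining 8 people can be arranged in (8)! = 40320 ways.

40320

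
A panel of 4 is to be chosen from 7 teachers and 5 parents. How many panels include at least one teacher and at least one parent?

Unrestricted: C(12,4) = 495 ways to pick any 4 of the 12.
Selections missing a whole group: no teachers → C(5,4) = 5; no parents → C(7,4) = 35.
Both groups omitted at once is impossible, so 495 − 40 = 455.

455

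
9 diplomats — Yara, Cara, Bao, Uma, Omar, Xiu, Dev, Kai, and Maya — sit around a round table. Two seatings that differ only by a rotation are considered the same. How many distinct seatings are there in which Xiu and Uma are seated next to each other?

Treat {Xiu, Uma} as one unit (2 internal orders) and seat the resulting 8 units around the table: (7)! circular arrangements.
So 2 × (7)! = 2 × 5040 = 10080.

10080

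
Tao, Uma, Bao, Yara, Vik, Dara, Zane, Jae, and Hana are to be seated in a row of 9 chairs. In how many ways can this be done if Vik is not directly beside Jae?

There are 9! = 362880 arrangements in all. If Vik and Jae are adjacent, merging them into one block gives 2·(8)! = 80640 arrangements.
So 362880 − 80640 = 282240 arrangements keep them apart.

282240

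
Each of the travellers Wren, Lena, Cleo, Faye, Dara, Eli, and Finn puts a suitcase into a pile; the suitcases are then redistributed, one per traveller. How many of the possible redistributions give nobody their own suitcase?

1854

This is the derangement count D_7: permutations of 7 items with no fixed point.
By inclusion–exclusion this is Σ_{j=0}^{7} (−1)^j C(7,j)·(7−j)!.
Computing: 5040 − 5040 + 2520 − 840 + 210 − 42 + 7 − 1 = 1854.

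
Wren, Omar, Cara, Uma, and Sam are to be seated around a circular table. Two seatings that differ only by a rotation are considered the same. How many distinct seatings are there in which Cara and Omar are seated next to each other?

12

Treat {Cara, Omar} as one unit (2 internal orders) and seat the resulting 4 units around the table: (3)! circular arrangements.
So 2 × (3)! = 2 × 6 = 12.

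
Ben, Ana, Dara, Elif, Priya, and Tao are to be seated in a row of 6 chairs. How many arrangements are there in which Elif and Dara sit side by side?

Place the 4 others and the Elif-Dara pair as 5 objects in a line; the pair has 2 internal arrangements.
So the count is 2·(5)! = 240.

240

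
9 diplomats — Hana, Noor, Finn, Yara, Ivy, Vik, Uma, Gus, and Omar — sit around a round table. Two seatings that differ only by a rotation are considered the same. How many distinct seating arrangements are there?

40320

Around a circle, 9 distinct people have 9!/9 = (8)! = 40320 rotationally distinct seatings.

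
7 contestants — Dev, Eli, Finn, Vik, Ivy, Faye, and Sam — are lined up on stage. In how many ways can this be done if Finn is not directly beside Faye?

There are 7! = 5040 arrangements in all. If Finn and Faye are adjacent, merging them into one block gives 2·(6)! = 1440 arrangements.
So 5040 − 1440 = 3600 arrangements keep them apart.

3600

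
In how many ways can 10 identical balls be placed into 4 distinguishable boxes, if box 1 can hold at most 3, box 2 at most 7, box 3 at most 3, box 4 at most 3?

54

By stars and bars, unrestricted non-negative solutions to x_1+…+x_4 = 10 number C(10+3,3) = 286.
Subtract solutions that violate a single cap (substitute x_i' = x_i − (cap_i+1)): x_1 ≥ 4 gives C(9,3) = 84; x_2 ≥ 8 gives C(5,3) = 10; x_3 ≥ 4 gives C(9,3) = 84; x_4 ≥ 4 gives C(9,3) = 84. Together 262.
Add back pairs where two caps are both exceeded: 0 + 10 + 10 + 0 + 0 + 10 = 30.
By inclusion–exclusion the count is 286 − 262 + 30 = 54.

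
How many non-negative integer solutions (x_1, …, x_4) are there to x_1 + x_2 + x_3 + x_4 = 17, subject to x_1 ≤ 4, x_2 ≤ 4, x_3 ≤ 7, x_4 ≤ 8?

By stars and bars, unrestricted non-negative solutions to x_1+…+x_4 = 17 number C(17+3,3) = 1140.
Subtract solutions that violate a single cap (substitute x_i' = x_i − (cap_i+1)): x_1 ≥ 5 gives C(15,3) = 455; x_2 ≥ 5 gives C(15,3) = 455; x_3 ≥ 8 gives C(12,3) = 220; x_4 ≥ 9 gives C(11,3) = 165. Together 1295.
Add back pairs where two caps are both exceeded: 120 + 35 + 20 + 35 + 20 + 1 = 231.
By inclusion–exclusion the count is 1140 − 1295 + 231 = 76.

76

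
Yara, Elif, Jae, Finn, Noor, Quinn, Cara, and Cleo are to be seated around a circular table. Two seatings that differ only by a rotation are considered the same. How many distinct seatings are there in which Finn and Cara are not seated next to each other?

3600

Without the restriction there are (7)! = 5040 seatings.
Seatings with Finn beside Cara: treat them as a block with 2 internal orders, giving 2 × (6)! = 1440.
Subtracting, 5040 − 1440 = 3600.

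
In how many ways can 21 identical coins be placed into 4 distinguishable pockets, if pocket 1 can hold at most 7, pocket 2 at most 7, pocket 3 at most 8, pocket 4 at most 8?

Without the upper bounds there are C(24,3) = 2024 ways to split 21 among 4 pockets.
Subtract solutions that violate a single cap (substitute x_i' = x_i − (cap_i+1)): x_1 ≥ 8 gives C(16,3) = 560; x_2 ≥ 8 gives C(16,3) = 560; x_3 ≥ 9 gives C(15,3) = 455; x_4 ≥ 9 gives C(15,3) = 455. Together 2030.
Add back pairs where two caps are both exceeded: 56 + 35 + 35 + 35 + 35 + 20 = 216.
By inclusion–exclusion the count is 2024 − 2030 + 216 = 210.

210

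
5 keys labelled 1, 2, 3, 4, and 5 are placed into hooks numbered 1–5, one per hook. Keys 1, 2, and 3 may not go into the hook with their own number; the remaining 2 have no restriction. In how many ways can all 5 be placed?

64

Let Aᵢ (for i ∈ {1, 2, 3}) be the placements that put key i in its forbidden hook. Any j of these fix j positions, leaving (5−j)! ways to fill the rest, and there are C(3,j) ways to pick which j.
By inclusion–exclusion, the number of valid placements is Σ_{j=0}^{3} (−1)^j C(3,j)·(5−j)!.
Computing: 120 − 72 + 18 − 2 = 64.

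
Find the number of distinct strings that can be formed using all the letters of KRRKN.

Letter multiplicities in KRRKN: K×2, N×1, R×2.
The number of distinct arrangements is 5!/(2!·2!) = 120/4 = 30.

30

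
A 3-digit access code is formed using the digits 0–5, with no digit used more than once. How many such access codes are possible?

This is a permutation of 3 out of 6: P(6,3) = 6!/3!.
That product is 6 × 5 × 4 = 120.

120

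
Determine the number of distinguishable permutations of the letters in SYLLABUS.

SYLLABUS has 8 letters with L appearing twice and S appearing twice.
So there are 8! / (2!·2!) = 10080 distinguishable arrangements.

10080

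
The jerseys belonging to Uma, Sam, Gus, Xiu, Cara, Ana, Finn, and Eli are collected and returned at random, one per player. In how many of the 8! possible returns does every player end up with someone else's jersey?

14833

This is the derangement count D_8: permutations of 8 items with no fixed point.
By inclusion–exclusion this is Σ_{j=0}^{8} (−1)^j C(8,j)·(8−j)!.
Computing: 40320 − 40320 + 20160 − 6720 + 1680 − 336 + 56 − 8 + 1 = 14833.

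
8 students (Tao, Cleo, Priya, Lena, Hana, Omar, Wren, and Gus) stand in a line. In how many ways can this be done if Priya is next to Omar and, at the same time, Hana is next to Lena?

Treat {Priya,Omar} as one block (2 orders) and {Hana,Lena} as another (2 orders).
That leaves 6 units to arrange: 2 × 2 × 6! = 4 × 720 = 2880.

2880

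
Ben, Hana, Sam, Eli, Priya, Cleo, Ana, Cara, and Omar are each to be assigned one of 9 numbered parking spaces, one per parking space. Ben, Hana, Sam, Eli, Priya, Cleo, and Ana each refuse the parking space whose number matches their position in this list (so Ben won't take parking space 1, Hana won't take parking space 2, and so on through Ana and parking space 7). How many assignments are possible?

165016

Let Aᵢ (for 1 ≤ i ≤ 7) be the placements that put person i in their forbidden parking space. Any j of these fix j positions, leaving (9−j)! ways to fill the rest, and there are C(7,j) ways to pick which j.
By inclusion–exclusion, the number of valid placements is Σ_{j=0}^{7} (−1)^j C(7,j)·(9−j)!.
Computing: 362880 − 282240 + 105840 − 25200 + 4200 − 504 + 42 − 2 = 165016.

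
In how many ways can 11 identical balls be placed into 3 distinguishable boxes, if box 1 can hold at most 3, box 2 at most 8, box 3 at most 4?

Without the upper bounds there are C(13,2) = 78 ways to split 11 among 3 boxes.
Subtract solutions that violate a single cap (substitute x_i' = x_i − (cap_i+1)): x_1 ≥ 4 gives C(9,2) = 36; x_2 ≥ 9 gives C(4,2) = 6; x_3 ≥ 5 gives C(8,2) = 28. Together 70.
Add back pairs where two caps are both exceeded: 0 + 6 + 0 = 6.
By inclusion–exclusion the count is 78 − 70 + 6 = 14.

14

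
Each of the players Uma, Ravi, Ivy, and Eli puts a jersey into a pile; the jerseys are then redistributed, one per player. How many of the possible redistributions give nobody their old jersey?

Let Aᵢ be the assignments in which player i gets their old jersey. We want the size of the complement of A₁∪…∪A_4.
By inclusion–exclusion this is Σ_{j=0}^{4} (−1)^j C(4,j)·(4−j)!.
Computing: 24 − 24 + 12 − 4 + 1 = 9.

9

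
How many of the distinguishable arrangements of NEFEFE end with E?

30

Fix E in the last position and arrange the remaining 5 letters.
Those 5 letters have E appearing twice and F appearing twice, giving (5)!/(2!·2!) = 30.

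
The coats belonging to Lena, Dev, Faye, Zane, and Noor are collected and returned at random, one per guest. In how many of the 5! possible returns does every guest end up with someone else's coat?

44

Count assignments avoiding every fixed point. For any j of the 5 guests fixed to their own coat, the other 5−j can be arranged in (5−j)! ways.
By inclusion–exclusion this is Σ_{j=0}^{5} (−1)^j C(5,j)·(5−j)!.
Computing: 120 − 120 + 60 − 20 + 5 − 1 = 44.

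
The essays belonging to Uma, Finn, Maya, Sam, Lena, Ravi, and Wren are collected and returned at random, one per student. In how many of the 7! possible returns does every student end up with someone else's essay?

1854

Let Aᵢ be the assignments in which student i gets their own essay. We want the size of the complement of A₁∪…∪A_7.
By inclusion–exclusion this is Σ_{j=0}^{7} (−1)^j C(7,j)·(7−j)!.
Computing: 5040 − 5040 + 2520 − 840 + 210 − 42 + 7 − 1 = 1854.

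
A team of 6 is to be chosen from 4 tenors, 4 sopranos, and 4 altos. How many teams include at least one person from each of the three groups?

With no constraint there are C(12,6) = 924 possible selections.
Selections missing a whole group: no tenors → C(8,6) = 28; no sopranos → C(8,6) = 28; no altos → C(8,6) = 28.
Add back selections omitting two groups (i.e. drawn from a single group): C(4,6) + C(4,6) + C(4,6) = 0.
By inclusion–exclusion: 924 − 84 + 0 = 840.

840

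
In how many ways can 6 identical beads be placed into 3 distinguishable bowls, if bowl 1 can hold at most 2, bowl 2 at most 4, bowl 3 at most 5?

14

By stars and bars, unrestricted non-negative solutions to x_1+…+x_3 = 6 number C(6+2,2) = 28.
Subtract solutions that violate a single cap (substitute x_i' = x_i − (cap_i+1)): x_1 ≥ 3 gives C(5,2) = 10; x_2 ≥ 5 gives C(3,2) = 3; x_3 ≥ 6 gives C(2,2) = 1. Together 14.
No two caps can be exceeded simultaneously, so the pair terms are all 0.
By inclusion–exclusion the count is 28 − 14 + 0 = 14.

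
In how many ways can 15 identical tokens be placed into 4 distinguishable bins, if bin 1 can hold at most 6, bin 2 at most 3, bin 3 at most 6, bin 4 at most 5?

Without the upper bounds there are C(18,3) = 816 ways to split 15 among 4 bins.
Subtract solutions that violate a single cap (substitute x_i' = x_i − (cap_i+1)): x_1 ≥ 7 gives C(11,3) = 165; x_2 ≥ 4 gives C(14,3) = 364; x_3 ≥ 7 gives C(11,3) = 165; x_4 ≥ 6 gives C(12,3) = 220. Together 914.
Add back pairs where two caps are both exceeded: 35 + 4 + 10 + 35 + 56 + 10 = 150.
By inclusion–exclusion the count is 816 − 914 + 150 = 52.

52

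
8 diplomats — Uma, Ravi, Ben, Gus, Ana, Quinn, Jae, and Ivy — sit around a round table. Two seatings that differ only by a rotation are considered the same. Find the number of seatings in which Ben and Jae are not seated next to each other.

Without the restriction there are (7)! = 5040 seatings.
Those with Ben next to Jae: fuse the pair into one unit and seat 7 units around a circle — 2·(6)! = 1440.
Subtracting, 5040 − 1440 = 3600.

3600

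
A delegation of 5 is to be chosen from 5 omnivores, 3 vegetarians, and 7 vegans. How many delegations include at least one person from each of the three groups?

1925

Total 5-person selections from all 15: C(15,5) = 3003.
Subtract selections that omit an entire group: no omnivores → C(10,5) = 252; no vegetarians → C(12,5) = 792; no vegans → C(8,5) = 56.
Add back selections omitting two groups (i.e. drawn from a single group): C(5,5) + C(3,5) + C(7,5) = 22.
By inclusion–exclusion: 3003 − 1100 + 22 = 1925.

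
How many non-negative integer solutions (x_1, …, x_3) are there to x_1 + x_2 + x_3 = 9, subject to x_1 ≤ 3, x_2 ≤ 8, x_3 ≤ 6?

27

Ignoring the caps, the number of non-negative solutions to x_1+…+x_3 = 9 is C(11,2) = 55.
Subtract solutions that violate a single cap (substitute x_i' = x_i − (cap_i+1)): x_1 ≥ 4 gives C(7,2) = 21; x_2 ≥ 9 gives C(2,2) = 1; x_3 ≥ 7 gives C(4,2) = 6. Together 28.
No two caps can be exceeded simultaneously, so the pair terms are all 0.
By inclusion–exclusion the count is 55 − 28 + 0 = 27.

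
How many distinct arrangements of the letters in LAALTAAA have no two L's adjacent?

There are 8!/(5!·2!) = 168 arrangements of LAALTAAA in total.
Arrangements with the L's together: treat LL as one letter, giving (7)!/(5!) = 42.
Hence 168 − 42 = 126.

126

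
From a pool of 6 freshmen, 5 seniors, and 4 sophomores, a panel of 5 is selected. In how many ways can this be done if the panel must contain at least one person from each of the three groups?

Total 5-person selections from all 15: C(15,5) = 3003.
Subtract selections that omit an entire group: no freshmen → C(9,5) = 126; no seniors → C(10,5) = 252; no sophomores → C(11,5) = 462.
Add back selections omitting two groups (i.e. drawn from a single group): C(6,5) + C(5,5) + C(4,5) = 7.
By inclusion–exclusion: 3003 − 840 + 7 = 2170.

2170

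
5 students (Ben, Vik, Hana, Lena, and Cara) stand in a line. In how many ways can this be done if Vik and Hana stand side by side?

48

Treat {Vik, Hana} as a single unit. There are 4 units to order, and the pair itself can be ordered 2 ways.
That gives 2 × 4! = 2 × 24 = 48.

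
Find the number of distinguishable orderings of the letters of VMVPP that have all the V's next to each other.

Treat the 2 copies of V as a single block. The multiset to arrange is then {VV, M, P, P}, 4 items in all.
That gives (4)!/(2!) = 12 arrangements.

12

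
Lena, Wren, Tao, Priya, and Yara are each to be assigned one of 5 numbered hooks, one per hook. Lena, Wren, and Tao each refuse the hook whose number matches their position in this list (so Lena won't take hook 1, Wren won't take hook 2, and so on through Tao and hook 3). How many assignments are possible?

Let Aᵢ (for i ∈ {1, 2, 3}) be the placements that put person i in their forbidden hook. Any j of these fix j positions, leaving (5−j)! ways to fill the rest, and there are C(3,j) ways to pick which j.
By inclusion–exclusion, the number of valid placements is Σ_{j=0}^{3} (−1)^j C(3,j)·(5−j)!.
Computing: 120 − 72 + 18 − 2 = 64.

64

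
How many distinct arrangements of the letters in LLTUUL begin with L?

30

Fix L in the first position and arrange the remaining 5 letters.
Those 5 letters have L appearing twice and U appearing twice, giving (5)!/(2!·2!) = 30.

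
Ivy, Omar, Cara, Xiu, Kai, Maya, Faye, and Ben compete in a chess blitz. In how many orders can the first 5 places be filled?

There are 8 choices for 1st place, 7 for 2nd, and so on down to 4 for position 5.
That gives 8 × 7 × 6 × 5 × 4 = 6720.

6720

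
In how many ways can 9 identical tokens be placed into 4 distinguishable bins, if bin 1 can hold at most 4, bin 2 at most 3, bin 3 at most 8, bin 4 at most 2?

Ignoring the caps, the number of non-negative solutions to x_1+…+x_4 = 9 is C(12,3) = 220.
Subtract solutions that violate a single cap (substitute x_i' = x_i − (cap_i+1)): x_1 ≥ 5 gives C(7,3) = 35; x_2 ≥ 4 gives C(8,3) = 56; x_3 ≥ 9 gives C(3,3) = 1; x_4 ≥ 3 gives C(9,3) = 84. Together 176.
Add back pairs where two caps are both exceeded: 1 + 0 + 4 + 0 + 10 + 0 = 15.
By inclusion–exclusion the count is 220 − 176 + 15 = 59.

59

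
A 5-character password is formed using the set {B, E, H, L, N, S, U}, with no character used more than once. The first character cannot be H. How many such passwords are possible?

2160

The first character has 7−1 = 6 choices (anything except H).
The remaining 4 characters are filled from the other 6 symbols without repetition: 6 × 5 × 4 × 3 = 360.
Total: 6 × 360 = 2160.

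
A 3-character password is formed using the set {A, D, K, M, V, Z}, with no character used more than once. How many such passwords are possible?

With no repetition, fill the 3 characters in order: 6 choices, then 5, down to 4.
That product is 6 × 5 × 4 = 120.

120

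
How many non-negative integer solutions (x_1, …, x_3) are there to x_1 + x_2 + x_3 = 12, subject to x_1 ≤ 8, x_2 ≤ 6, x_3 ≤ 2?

Without the upper bounds there are C(14,2) = 91 ways to split 12 among 3 variables.
Subtract solutions that violate a single cap (substitute x_i' = x_i − (cap_i+1)): x_1 ≥ 9 gives C(5,2) = 10; x_2 ≥ 7 gives C(7,2) = 21; x_3 ≥ 3 gives C(11,2) = 55. Together 86.
Add back pairs where two caps are both exceeded: 0 + 1 + 6 = 7.
By inclusion–exclusion the count is 91 − 86 + 7 = 12.

12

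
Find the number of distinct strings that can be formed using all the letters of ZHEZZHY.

Letter multiplicities in ZHEZZHY: E×1, H×2, Y×1, Z×3.
Dividing 7! = 5040 by 3!·2! = 12 for the repeated letters gives 420.

420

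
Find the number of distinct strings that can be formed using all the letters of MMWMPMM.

MMWMPMM has 7 letters with M appearing 5 times.
The number of distinct arrangements is 7!/(5!) = 5040/120 = 42.

42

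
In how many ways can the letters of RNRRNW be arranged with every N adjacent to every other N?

Treat the 2 copies of N as a single block. The multiset to arrange is then {NN, R, R, R, W}, 5 items in all.
That gives (5)!/(3!) = 20 arrangements.

20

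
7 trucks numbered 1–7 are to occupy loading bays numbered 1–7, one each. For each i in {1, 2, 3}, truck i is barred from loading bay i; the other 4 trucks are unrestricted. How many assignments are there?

Let Aᵢ (for i ∈ {1, 2, 3}) be the placements that put truck i in its forbidden loading bay. Any j of these fix j positions, leaving (7−j)! ways to fill the rest, and there are C(3,j) ways to pick which j.
By inclusion–exclusion, the number of valid placements is Σ_{j=0}^{3} (−1)^j C(3,j)·(7−j)!.
Computing: 5040 − 2160 + 360 − 24 = 3216.

3216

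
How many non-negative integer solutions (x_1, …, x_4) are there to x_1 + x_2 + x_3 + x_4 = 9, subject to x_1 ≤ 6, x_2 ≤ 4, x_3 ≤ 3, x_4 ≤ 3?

Ignoring the caps, the number of non-negative solutions to x_1+…+x_4 = 9 is C(12,3) = 220.
Subtract solutions that violate a single cap (substitute x_i' = x_i − (cap_i+1)): x_1 ≥ 7 gives C(5,3) = 10; x_2 ≥ 5 gives C(7,3) = 35; x_3 ≥ 4 gives C(8,3) = 56; x_4 ≥ 4 gives C(8,3) = 56. Together 157.
Add back pairs where two caps are both exceeded: 0 + 0 + 0 + 1 + 1 + 4 = 6.
By inclusion–exclusion the count is 220 − 157 + 6 = 69.

69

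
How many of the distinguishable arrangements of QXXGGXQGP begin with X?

1680

With the first slot taken by X, it remains to arrange the other 8 letters (QXGGXQGP).
Those 8 letters have G appearing 3 times, Q appearing twice, and X appearing twice, giving (8)!/(3!·2!·2!) = 1680.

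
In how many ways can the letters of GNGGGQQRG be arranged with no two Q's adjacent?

There are 9!/(5!·2!) = 1512 arrangements of GNGGGQQRG in total.
Arrangements with the Q's together: treat QQ as one letter, giving (8)!/(5!) = 336.
Subtracting, 1512 − 336 = 1176 arrangements keep the Q's apart.

1176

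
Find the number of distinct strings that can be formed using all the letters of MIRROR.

MIRROR has 6 letters with R appearing 3 times.
So there are 6! / (3!) = 120 distinguishable arrangements.

120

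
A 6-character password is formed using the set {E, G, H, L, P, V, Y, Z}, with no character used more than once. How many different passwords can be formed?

20160

This is a permutation of 6 out of 8: P(8,6) = 8!/2!.
8 × 7 × 6 × 5 × 4 × 3 = 20160.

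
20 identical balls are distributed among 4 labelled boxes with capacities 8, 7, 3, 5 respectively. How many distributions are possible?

20

Ignoring the caps, the number of non-negative solutions to x_1+…+x_4 = 20 is C(23,3) = 1771.
Subtract solutions that violate a single cap (substitute x_i' = x_i − (cap_i+1)): x_1 ≥ 9 gives C(14,3) = 364; x_2 ≥ 8 gives C(15,3) = 455; x_3 ≥ 4 gives C(19,3) = 969; x_4 ≥ 6 gives C(17,3) = 680. Together 2468.
Add back pairs where two caps are both exceeded: 20 + 120 + 56 + 165 + 84 + 286 = 731.
Subtract triples: 0 + 0 + 4 + 10 = 14.
By inclusion–exclusion the count is 1771 − 2468 + 731 − 14 = 20.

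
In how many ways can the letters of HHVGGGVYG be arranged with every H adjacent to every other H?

Treat the 2 copies of H as a single block. The multiset to arrange is then {HH, G, G, G, G, V, V, Y}, 8 items in all.
That gives (8)!/(4!·2!) = 840 arrangements.

840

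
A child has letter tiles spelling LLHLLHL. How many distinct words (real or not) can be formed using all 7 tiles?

21

The 7 letters of LLHLLHL have repeats: H appearing twice and L appearing 5 times.
Dividing 7! = 5040 by 5!·2! = 240 for the repeated letters gives 21.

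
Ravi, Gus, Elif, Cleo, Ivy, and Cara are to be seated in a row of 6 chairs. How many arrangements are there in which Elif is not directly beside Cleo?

480

Of the 6! = 720 arrangements, those with Elif and Cleo adjacent number 2 × 5! = 240 (treat the pair as a block with 2 internal orders).
Complementary counting: 720 − 240 = 480.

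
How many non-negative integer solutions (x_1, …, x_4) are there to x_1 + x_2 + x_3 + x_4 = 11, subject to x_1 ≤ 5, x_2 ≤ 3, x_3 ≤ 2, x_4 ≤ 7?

Without the upper bounds there are C(14,3) = 364 ways to split 11 among 4 variables.
Subtract solutions that violate a single cap (substitute x_i' = x_i − (cap_i+1)): x_1 ≥ 6 gives C(8,3) = 56; x_2 ≥ 4 gives C(10,3) = 120; x_3 ≥ 3 gives C(11,3) = 165; x_4 ≥ 8 gives C(6,3) = 20. Together 361.
Add back pairs where two caps are both exceeded: 4 + 10 + 0 + 35 + 0 + 1 = 50.
By inclusion–exclusion the count is 364 − 361 + 50 = 53.

53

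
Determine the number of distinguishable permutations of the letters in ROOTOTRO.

The 8 letters of ROOTOTRO have repeats: O appearing 4 times, R appearing twice, and T appearing twice.
So there are 8! / (4!·2!·2!) = 420 distinguishable arrangements.

420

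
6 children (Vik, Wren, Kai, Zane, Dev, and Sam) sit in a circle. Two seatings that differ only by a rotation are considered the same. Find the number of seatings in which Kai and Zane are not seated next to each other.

All circular seatings of 6 people number (5)! = 120.
Those with Kai next to Zane: fuse the pair into one unit and seat 5 units around a circle — 2·(4)! = 48.
Subtracting, 120 − 48 = 72.

72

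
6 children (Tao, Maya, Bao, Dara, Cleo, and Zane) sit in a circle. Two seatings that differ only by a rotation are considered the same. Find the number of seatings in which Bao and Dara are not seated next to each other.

Without the restriction there are (5)! = 120 seatings.
Those with Bao next to Dara: fuse the pair into one unit and seat 5 units around a circle — 2·(4)! = 48.
Subtracting, 120 − 48 = 72.

72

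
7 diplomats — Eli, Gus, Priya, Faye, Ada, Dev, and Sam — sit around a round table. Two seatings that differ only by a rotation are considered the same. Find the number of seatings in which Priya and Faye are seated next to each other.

240

Treat {Priya, Faye} as one unit (2 internal orders) and seat the resulting 6 units around the table: (5)! circular arrangements.
So 2 × (5)! = 2 × 120 = 240.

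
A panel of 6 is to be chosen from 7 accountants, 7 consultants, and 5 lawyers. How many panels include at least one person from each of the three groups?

22295

With no constraint there are C(19,6) = 27132 possible selections.
Subtract selections that omit an entire group: no accountants → C(12,6) = 924; no consultants → C(12,6) = 924; no lawyers → C(14,6) = 3003.
Add back selections omitting two groups (i.e. drawn from a single group): C(7,6) + C(7,6) + C(5,6) = 14.
By inclusion–exclusion: 27132 − 4851 + 14 = 22295.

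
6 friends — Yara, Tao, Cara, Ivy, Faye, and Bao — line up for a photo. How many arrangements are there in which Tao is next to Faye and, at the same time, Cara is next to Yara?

96

Treat {Tao,Faye} as one block (2 orders) and {Cara,Yara} as another (2 orders).
That leaves 4 units to arrange: 2 × 2 × 4! = 4 × 24 = 96.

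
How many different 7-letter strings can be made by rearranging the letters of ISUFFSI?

630

ISUFFSI has 7 letters with F appearing twice, I appearing twice, and S appearing twice.
Dividing 7! = 5040 by 2!·2!·2! = 8 for the repeated letters gives 630.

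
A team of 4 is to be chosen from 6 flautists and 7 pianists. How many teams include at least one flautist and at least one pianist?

With no constraint there are C(13,4) = 715 possible selections.
Subtract selections that omit an entire group: no flautists → C(7,4) = 35; no pianists → C(6,4) = 15.
Both groups omitted at once is impossible, so 715 − 50 = 665.

665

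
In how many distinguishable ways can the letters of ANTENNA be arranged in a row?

420

The 7 letters of ANTENNA have repeats: A appearing twice and N appearing 3 times.
The number of distinct arrangements is 7!/(3!·2!) = 5040/12 = 420.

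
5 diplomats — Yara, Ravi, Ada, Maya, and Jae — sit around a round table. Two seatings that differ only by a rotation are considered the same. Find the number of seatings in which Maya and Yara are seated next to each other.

Glue Maya and Yara into a block (2 internal orders). Seating 4 units around a circle gives (3)! arrangements.
So 2 × (3)! = 2 × 6 = 12.

12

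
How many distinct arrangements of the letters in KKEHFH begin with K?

With the first slot taken by K, it remains to arrange the other 5 letters (KEHFH).
Those 5 letters have H appearing twice, giving (5)!/(2!) = 60.

60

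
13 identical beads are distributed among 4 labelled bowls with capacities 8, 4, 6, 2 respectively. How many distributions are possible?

74

By stars and bars, unrestricted non-negative solutions to x_1+…+x_4 = 13 number C(13+3,3) = 560.
Subtract solutions that violate a single cap (substitute x_i' = x_i − (cap_i+1)): x_1 ≥ 9 gives C(7,3) = 35; x_2 ≥ 5 gives C(11,3) = 165; x_3 ≥ 7 gives C(9,3) = 84; x_4 ≥ 3 gives C(13,3) = 286. Together 570.
Add back pairs where two caps are both exceeded: 0 + 0 + 4 + 4 + 56 + 20 = 84.
By inclusion–exclusion the count is 560 − 570 + 84 = 74.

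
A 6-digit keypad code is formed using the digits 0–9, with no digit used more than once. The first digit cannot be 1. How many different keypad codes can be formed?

The first digit has 10−1 = 9 choices (anything except 1).
The remaining 5 digits are filled from the other 9 symbols without repetition: 9 × 8 × 7 × 6 × 5 = 15120.
Total: 9 × 15120 = 136080.

136080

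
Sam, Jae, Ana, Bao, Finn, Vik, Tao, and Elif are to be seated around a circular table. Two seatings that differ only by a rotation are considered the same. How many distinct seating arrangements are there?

Seat Sam anywhere (absorbing the rotational symmetry), then permute the other 7: (7)! = 5040.

5040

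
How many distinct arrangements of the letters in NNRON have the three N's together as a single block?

6

Treat the 3 copies of N as a single block. The multiset to arrange is then {NNN, O, R}, 3 items in all.
All 3 items are distinct, so there are (3)! = 6 arrangements.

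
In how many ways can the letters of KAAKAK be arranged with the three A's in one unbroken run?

Treat the 3 copies of A as a single block. The multiset to arrange is then {AAA, K, K, K}, 4 items in all.
That gives (4)!/(3!) = 4 arrangements.

4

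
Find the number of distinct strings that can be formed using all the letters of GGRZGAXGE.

15120

GGRZGAXGE has 9 letters with G appearing 4 times.
Dividing 9! = 362880 by 4! = 24 for the repeated letters gives 15120.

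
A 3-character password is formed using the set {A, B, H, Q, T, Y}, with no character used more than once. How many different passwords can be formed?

With no repetition, fill the 3 characters in order: 6 choices, then 5, down to 4.
6 × 5 × 4 = 120.

120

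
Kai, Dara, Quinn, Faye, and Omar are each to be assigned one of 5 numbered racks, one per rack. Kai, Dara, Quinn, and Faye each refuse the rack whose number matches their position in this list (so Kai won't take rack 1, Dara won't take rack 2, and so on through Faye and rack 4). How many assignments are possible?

Let Aᵢ (for 1 ≤ i ≤ 4) be the placements that put person i in their forbidden rack. Any j of these fix j positions, leaving (5−j)! ways to fill the rest, and there are C(4,j) ways to pick which j.
By inclusion–exclusion, the number of valid placements is Σ_{j=0}^{4} (−1)^j C(4,j)·(5−j)!.
Computing: 120 − 96 + 36 − 8 + 1 = 53.

53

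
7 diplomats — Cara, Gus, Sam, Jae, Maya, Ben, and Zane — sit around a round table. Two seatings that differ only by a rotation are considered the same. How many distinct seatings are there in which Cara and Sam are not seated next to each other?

480

All circular seatings of 7 people number (6)! = 720.
Those with Cara next to Sam: fuse the pair into one unit and seat 6 units around a circle — 2·(5)! = 240.
Subtracting, 720 − 240 = 480.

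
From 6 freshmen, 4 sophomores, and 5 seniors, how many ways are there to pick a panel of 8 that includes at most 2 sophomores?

4257

Split by how many sophomores are chosen (0 through 2).
Sum: C(4,0)·C(11,8) + C(4,1)·C(11,7) + C(4,2)·C(11,6) = 165 + 1320 + 2772 = 4257.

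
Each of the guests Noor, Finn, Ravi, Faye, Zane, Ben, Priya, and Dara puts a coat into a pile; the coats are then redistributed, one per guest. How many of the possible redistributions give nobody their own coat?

14833

This is the derangement count D_8: permutations of 8 items with no fixed point.
By inclusion–exclusion this is Σ_{j=0}^{8} (−1)^j C(8,j)·(8−j)!.
Computing: 40320 − 40320 + 20160 − 6720 + 1680 − 336 + 56 − 8 + 1 = 14833.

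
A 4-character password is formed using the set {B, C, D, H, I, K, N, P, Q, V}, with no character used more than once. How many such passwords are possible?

5040

With no repetition, fill the 4 characters in order: 10 choices, then 9, down to 7.
That product is 10 × 9 × 8 × 7 = 5040.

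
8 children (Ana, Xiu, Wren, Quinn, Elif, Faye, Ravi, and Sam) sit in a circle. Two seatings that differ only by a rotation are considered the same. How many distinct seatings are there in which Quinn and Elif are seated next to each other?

Treat {Quinn, Elif} as one unit (2 internal orders) and seat the resulting 7 units around the table: (6)! circular arrangements.
So 2 × (6)! = 2 × 720 = 1440.

1440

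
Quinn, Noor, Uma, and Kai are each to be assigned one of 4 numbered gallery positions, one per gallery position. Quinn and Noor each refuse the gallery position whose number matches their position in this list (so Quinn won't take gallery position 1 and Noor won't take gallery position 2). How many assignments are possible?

Let Aᵢ (for i ∈ {1, 2}) be the placements that put person i in their forbidden gallery position. Any j of these fix j positions, leaving (4−j)! ways to fill the rest, and there are C(2,j) ways to pick which j.
By inclusion–exclusion, the number of valid placements is Σ_{j=0}^{2} (−1)^j C(2,j)·(4−j)!.
Computing: 24 − 12 + 2 = 14.

14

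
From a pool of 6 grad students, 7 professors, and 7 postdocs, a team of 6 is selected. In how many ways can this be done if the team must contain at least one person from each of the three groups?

Total 6-person selections from all 20: C(20,6) = 38760.
Selections missing a whole group: no grad students → C(14,6) = 3003; no professors → C(13,6) = 1716; no postdocs → C(13,6) = 1716.
Add back selections omitting two groups (i.e. drawn from a single group): C(6,6) + C(7,6) + C(7,6) = 15.
By inclusion–exclusion: 38760 − 6435 + 15 = 32340.

32340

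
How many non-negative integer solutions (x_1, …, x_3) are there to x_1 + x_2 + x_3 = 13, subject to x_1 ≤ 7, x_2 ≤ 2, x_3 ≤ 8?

12

By stars and bars, unrestricted non-negative solutions to x_1+…+x_3 = 13 number C(13+2,2) = 105.
Subtract solutions that violate a single cap (substitute x_i' = x_i − (cap_i+1)): x_1 ≥ 8 gives C(7,2) = 21; x_2 ≥ 3 gives C(12,2) = 66; x_3 ≥ 9 gives C(6,2) = 15. Together 102.
Add back pairs where two caps are both exceeded: 6 + 0 + 3 = 9.
By inclusion–exclusion the count is 105 − 102 + 9 = 12.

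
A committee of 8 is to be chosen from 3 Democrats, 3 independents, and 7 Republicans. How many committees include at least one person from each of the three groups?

With no constraint there are C(13,8) = 1287 possible selections.
Subtract selections that omit an entire group: no Democrats → C(10,8) = 45; no independents → C(10,8) = 45; no Republicans → C(6,8) = 0.
Add back selections omitting two groups (i.e. drawn from a single group): C(3,8) + C(3,8) + C(7,8) = 0.
By inclusion–exclusion: 1287 − 90 + 0 = 1197.

1197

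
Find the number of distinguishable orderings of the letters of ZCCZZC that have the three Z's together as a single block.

4

Treat the 3 copies of Z as a single block. The multiset to arrange is then {ZZZ, C, C, C}, 4 items in all.
That gives (4)!/(3!) = 4 arrangements.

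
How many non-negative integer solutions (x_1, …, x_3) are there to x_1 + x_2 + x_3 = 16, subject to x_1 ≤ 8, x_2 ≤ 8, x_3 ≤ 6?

By stars and bars, unrestricted non-negative solutions to x_1+…+x_3 = 16 number C(16+2,2) = 153.
Subtract solutions that violate a single cap (substitute x_i' = x_i − (cap_i+1)): x_1 ≥ 9 gives C(9,2) = 36; x_2 ≥ 9 gives C(9,2) = 36; x_3 ≥ 7 gives C(11,2) = 55. Together 127.
Add back pairs where two caps are both exceeded: 0 + 1 + 1 = 2.
By inclusion–exclusion the count is 153 − 127 + 2 = 28.

28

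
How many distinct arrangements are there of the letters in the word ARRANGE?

The 7 letters of ARRANGE have repeats: A appearing twice and R appearing twice.
The number of distinct arrangements is 7!/(2!·2!) = 5040/4 = 1260.

1260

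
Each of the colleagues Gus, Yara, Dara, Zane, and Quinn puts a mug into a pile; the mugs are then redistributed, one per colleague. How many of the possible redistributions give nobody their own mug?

44

Count assignments avoiding every fixed point. For any j of the 5 colleagues fixed to their own mug, the other 5−j can be arranged in (5−j)! ways.
By inclusion–exclusion this is Σ_{j=0}^{5} (−1)^j C(5,j)·(5−j)!.
Computing: 120 − 120 + 60 − 20 + 5 − 1 = 44.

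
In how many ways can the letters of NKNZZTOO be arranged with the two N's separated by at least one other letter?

3780

There are 8!/(2!·2!·2!) = 5040 arrangements of NKNZZTOO in total.
Arrangements with the N's together: treat NN as one letter, giving (7)!/(2!·2!) = 1260.
Subtracting, 5040 − 1260 = 3780 arrangements keep the N's apart.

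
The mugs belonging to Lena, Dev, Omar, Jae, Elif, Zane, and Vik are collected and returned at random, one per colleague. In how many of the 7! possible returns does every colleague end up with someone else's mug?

1854

This is the derangement count D_7: permutations of 7 items with no fixed point.
By inclusion–exclusion this is Σ_{j=0}^{7} (−1)^j C(7,j)·(7−j)!.
Computing: 5040 − 5040 + 2520 − 840 + 210 − 42 + 7 − 1 = 1854.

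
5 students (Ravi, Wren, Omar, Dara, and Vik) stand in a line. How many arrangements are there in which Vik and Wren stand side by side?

Treat {Vik, Wren} as a single unit. There are 4 units to order, and the pair itself can be ordered 2 ways.
So the count is 2·(4)! = 48.

48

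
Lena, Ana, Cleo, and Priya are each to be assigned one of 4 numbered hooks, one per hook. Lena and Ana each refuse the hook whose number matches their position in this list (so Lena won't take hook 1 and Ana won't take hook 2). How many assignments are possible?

Let Aᵢ (for i ∈ {1, 2}) be the placements that put person i in their forbidden hook. Any j of these fix j positions, leaving (4−j)! ways to fill the rest, and there are C(2,j) ways to pick which j.
By inclusion–exclusion, the number of valid placements is Σ_{j=0}^{2} (−1)^j C(2,j)·(4−j)!.
Computing: 24 − 12 + 2 = 14.

14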